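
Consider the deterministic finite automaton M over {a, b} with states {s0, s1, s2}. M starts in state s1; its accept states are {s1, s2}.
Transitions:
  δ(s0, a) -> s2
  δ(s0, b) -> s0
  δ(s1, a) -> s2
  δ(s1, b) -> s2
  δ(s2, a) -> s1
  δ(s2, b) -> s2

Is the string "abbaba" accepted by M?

accepted

s1 --a--> s2
s2 --b--> s2
s2 --b--> s2
s2 --a--> s1
s1 --b--> s2
s2 --a--> s1
End in state s1, which is an accepting state.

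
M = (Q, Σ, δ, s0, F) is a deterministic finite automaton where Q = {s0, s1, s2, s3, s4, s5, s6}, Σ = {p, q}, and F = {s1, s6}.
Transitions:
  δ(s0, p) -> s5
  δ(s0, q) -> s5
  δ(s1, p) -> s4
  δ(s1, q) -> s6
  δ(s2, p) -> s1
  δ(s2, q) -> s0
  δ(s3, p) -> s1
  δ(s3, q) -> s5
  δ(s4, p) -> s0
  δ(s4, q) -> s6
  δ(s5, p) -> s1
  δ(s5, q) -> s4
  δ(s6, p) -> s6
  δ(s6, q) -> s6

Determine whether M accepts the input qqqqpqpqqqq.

s0 --q--> s5
s5 --q--> s4
s4 --q--> s6
s6 --q--> s6
s6 --p--> s6
s6 --q--> s6
s6 --p--> s6
s6 --q--> s6
s6 --q--> s6
s6 --q--> s6
s6 --q--> s6
End in state s6, which is an accepting state.

accepted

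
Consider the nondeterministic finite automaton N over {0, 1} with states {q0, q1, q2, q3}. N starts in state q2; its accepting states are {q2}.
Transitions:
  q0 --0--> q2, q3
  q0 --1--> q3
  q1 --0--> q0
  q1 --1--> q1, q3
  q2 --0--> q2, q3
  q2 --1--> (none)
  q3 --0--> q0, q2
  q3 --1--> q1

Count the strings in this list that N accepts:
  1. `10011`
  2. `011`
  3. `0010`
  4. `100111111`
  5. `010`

1

`10011`: rejected
`011`: rejected
`0010`: accepted
`100111111`: rejected
`010`: rejected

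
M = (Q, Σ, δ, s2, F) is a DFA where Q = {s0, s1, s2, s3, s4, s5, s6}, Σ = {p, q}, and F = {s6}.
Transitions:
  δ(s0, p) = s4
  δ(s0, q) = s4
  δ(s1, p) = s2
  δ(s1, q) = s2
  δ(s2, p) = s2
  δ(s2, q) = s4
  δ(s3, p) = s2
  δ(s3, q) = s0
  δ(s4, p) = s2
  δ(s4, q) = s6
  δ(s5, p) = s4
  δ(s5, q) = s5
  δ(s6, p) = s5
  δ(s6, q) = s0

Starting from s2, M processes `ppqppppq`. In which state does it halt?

s4

s2 --p--> s2
s2 --p--> s2
s2 --q--> s4
s4 --p--> s2
s2 --p--> s2
s2 --p--> s2
s2 --p--> s2
s2 --q--> s4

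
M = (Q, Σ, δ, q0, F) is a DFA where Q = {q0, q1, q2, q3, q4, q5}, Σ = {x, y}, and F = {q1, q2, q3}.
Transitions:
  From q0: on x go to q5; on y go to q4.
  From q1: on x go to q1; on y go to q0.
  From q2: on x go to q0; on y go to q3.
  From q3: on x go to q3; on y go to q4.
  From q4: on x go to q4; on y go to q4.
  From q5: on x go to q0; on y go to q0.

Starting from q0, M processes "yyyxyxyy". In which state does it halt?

q0 --y--> q4
q4 --y--> q4
q4 --y--> q4
q4 --x--> q4
q4 --y--> q4
q4 --x--> q4
q4 --y--> q4
q4 --y--> q4

q4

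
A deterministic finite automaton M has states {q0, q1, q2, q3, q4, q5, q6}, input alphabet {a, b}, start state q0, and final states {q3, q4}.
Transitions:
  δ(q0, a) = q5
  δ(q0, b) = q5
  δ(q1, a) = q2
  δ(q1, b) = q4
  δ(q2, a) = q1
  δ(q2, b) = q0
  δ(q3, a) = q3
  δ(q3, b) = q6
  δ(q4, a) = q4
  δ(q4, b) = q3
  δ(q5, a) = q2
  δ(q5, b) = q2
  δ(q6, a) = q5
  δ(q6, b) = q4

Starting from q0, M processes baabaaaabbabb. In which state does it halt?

q0 --b--> q5
q5 --a--> q2
q2 --a--> q1
q1 --b--> q4
q4 --a--> q4
q4 --a--> q4
q4 --a--> q4
q4 --a--> q4
q4 --b--> q3
q3 --b--> q6
q6 --a--> q5
q5 --b--> q2
q2 --b--> q0

q0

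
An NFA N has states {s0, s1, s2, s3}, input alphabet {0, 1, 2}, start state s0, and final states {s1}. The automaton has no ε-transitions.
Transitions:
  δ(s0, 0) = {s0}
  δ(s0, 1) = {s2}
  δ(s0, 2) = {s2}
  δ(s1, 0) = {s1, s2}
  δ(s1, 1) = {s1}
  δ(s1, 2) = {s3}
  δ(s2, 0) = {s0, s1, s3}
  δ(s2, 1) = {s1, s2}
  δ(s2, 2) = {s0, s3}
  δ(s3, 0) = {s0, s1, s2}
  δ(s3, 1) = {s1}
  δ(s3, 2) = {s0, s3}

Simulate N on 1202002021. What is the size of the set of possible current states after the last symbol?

Start: {s0}
read 1: {s2}
read 2: {s0, s3}
read 0: {s0, s1, s2}
read 2: {s0, s2, s3}
read 0: {s0, s1, s2, s3}
read 0: {s0, s1, s2, s3}
read 2: {s0, s2, s3}
read 0: {s0, s1, s2, s3}
read 2: {s0, s2, s3}
read 1: {s1, s2}
Final reachable set {s1, s2} has 2 states.

2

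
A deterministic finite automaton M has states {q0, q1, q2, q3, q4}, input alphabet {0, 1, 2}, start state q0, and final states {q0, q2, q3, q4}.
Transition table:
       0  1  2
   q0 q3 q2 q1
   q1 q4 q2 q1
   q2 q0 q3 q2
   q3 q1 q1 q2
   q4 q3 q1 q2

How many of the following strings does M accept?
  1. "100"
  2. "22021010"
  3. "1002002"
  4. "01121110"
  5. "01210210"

5

"100": accepted
"22021010": accepted
"1002002": accepted
"01121110": accepted
"01210210": accepted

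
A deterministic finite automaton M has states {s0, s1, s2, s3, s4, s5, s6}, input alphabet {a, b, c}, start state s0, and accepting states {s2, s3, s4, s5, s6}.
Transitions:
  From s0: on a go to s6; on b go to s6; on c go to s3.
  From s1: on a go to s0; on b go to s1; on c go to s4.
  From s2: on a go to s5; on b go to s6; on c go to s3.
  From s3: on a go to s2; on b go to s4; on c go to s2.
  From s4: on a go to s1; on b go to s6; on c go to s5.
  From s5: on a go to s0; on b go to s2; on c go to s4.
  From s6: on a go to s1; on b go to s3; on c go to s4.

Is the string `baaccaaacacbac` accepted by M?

s0 --b--> s6
s6 --a--> s1
s1 --a--> s0
s0 --c--> s3
s3 --c--> s2
s2 --a--> s5
s5 --a--> s0
s0 --a--> s6
s6 --c--> s4
s4 --a--> s1
s1 --c--> s4
s4 --b--> s6
s6 --a--> s1
s1 --c--> s4
End in state s4, which is an accepting state.

accepted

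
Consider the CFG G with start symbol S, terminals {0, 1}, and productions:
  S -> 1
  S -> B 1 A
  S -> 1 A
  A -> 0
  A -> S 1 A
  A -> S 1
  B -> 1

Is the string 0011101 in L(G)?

no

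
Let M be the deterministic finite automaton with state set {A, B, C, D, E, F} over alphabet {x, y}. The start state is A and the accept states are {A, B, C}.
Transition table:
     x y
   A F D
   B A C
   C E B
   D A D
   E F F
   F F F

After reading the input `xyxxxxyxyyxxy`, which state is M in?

A --x--> F
F --y--> F
F --x--> F
F --x--> F
F --x--> F
F --x--> F
F --y--> F
F --x--> F
F --y--> F
F --y--> F
F --x--> F
F --x--> F
F --y--> F

F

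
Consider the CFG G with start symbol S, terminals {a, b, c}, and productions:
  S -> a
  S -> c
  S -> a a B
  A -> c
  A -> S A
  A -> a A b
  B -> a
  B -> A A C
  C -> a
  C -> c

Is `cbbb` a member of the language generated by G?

no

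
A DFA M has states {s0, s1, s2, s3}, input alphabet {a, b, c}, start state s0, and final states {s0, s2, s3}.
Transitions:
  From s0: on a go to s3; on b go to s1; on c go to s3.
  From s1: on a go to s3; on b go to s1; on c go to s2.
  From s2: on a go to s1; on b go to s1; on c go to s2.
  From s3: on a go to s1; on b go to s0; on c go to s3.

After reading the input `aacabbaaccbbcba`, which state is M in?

s0 --a--> s3
s3 --a--> s1
s1 --c--> s2
s2 --a--> s1
s1 --b--> s1
s1 --b--> s1
s1 --a--> s3
s3 --a--> s1
s1 --c--> s2
s2 --c--> s2
s2 --b--> s1
s1 --b--> s1
s1 --c--> s2
s2 --b--> s1
s1 --a--> s3

s3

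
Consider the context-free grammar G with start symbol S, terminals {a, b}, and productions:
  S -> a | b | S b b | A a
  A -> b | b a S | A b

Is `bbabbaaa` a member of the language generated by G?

no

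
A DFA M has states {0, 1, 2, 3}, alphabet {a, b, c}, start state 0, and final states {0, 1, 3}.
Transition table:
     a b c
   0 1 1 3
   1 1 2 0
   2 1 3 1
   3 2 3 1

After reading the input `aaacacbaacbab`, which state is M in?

0 --a--> 1
1 --a--> 1
1 --a--> 1
1 --c--> 0
0 --a--> 1
1 --c--> 0
0 --b--> 1
1 --a--> 1
1 --a--> 1
1 --c--> 0
0 --b--> 1
1 --a--> 1
1 --b--> 2

2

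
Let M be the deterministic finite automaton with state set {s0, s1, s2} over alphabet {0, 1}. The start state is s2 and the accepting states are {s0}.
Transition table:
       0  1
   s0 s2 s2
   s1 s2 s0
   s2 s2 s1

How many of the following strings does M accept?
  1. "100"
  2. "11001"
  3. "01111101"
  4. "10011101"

"100": rejected
"11001": rejected
"01111101": rejected
"10011101": rejected

0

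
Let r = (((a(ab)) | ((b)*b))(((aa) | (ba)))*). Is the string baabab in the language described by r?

no

No split of baabab into u·v has ((a(ab))|((b)*b)) matching u and (((aa)|(ba)))* matching v.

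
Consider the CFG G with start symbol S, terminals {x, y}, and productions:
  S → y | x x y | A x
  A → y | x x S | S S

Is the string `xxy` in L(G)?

S ⇒ xxy

yes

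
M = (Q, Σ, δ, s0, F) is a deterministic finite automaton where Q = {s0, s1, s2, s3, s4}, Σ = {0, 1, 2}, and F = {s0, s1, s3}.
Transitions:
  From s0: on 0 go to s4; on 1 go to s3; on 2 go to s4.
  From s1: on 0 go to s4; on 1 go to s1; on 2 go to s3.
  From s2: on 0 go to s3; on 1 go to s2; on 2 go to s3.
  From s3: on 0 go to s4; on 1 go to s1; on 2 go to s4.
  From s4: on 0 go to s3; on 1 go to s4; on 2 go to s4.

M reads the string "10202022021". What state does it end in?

s4

s0 --1--> s3
s3 --0--> s4
s4 --2--> s4
s4 --0--> s3
s3 --2--> s4
s4 --0--> s3
s3 --2--> s4
s4 --2--> s4
s4 --0--> s3
s3 --2--> s4
s4 --1--> s4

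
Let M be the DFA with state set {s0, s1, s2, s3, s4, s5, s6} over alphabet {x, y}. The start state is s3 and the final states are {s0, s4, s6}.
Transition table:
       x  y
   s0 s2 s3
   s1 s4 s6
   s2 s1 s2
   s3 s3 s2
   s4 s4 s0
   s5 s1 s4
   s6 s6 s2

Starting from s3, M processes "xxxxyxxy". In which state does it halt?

s3 --x--> s3
s3 --x--> s3
s3 --x--> s3
s3 --x--> s3
s3 --y--> s2
s2 --x--> s1
s1 --x--> s4
s4 --y--> s0

s0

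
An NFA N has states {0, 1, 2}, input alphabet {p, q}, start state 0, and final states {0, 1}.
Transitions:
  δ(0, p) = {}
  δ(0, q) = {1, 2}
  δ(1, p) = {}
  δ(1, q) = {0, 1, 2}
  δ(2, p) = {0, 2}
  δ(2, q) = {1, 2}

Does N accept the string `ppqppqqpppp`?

Start: {0}
read p: {}
The reachable set is empty and stays empty for the remaining 10 symbols.
Reachable ∩ accepting = {} — empty.

rejected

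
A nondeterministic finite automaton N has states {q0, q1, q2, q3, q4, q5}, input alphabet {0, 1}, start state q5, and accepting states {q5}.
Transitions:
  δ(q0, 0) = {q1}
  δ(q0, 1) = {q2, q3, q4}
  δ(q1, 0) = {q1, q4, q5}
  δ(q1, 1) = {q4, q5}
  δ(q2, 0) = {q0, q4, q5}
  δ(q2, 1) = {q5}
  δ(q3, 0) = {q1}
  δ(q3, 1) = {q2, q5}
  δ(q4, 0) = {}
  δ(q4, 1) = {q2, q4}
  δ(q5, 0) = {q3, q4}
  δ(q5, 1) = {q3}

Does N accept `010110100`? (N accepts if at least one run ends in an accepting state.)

accepted

Start: {q5}
read 0: {q3, q4}
read 1: {q2, q4, q5}
read 0: {q0, q3, q4, q5}
read 1: {q2, q3, q4, q5}
read 1: {q2, q3, q4, q5}
read 0: {q0, q1, q3, q4, q5}
read 1: {q2, q3, q4, q5}
read 0: {q0, q1, q3, q4, q5}
read 0: {q1, q3, q4, q5}
Reachable ∩ accepting = {q5} — nonempty.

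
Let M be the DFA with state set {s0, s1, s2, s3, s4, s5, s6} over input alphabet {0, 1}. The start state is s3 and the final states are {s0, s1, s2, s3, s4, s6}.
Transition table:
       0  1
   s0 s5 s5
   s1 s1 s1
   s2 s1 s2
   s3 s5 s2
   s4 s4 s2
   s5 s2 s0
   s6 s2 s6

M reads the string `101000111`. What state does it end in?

s3 --1--> s2
s2 --0--> s1
s1 --1--> s1
s1 --0--> s1
s1 --0--> s1
s1 --0--> s1
s1 --1--> s1
s1 --1--> s1
s1 --1--> s1

s1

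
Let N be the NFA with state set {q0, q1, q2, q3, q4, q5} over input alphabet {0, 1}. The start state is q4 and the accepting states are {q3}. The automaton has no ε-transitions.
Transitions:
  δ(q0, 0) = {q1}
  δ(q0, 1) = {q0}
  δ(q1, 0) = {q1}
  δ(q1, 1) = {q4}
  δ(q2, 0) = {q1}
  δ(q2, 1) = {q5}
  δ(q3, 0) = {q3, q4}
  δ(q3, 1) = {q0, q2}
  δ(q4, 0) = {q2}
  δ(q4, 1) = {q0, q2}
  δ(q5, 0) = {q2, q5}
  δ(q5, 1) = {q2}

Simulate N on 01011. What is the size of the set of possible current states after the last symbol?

2

Start: {q4}
read 0: {q2}
read 1: {q5}
read 0: {q2, q5}
read 1: {q2, q5}
read 1: {q2, q5}
Final reachable set {q2, q5} has 2 states.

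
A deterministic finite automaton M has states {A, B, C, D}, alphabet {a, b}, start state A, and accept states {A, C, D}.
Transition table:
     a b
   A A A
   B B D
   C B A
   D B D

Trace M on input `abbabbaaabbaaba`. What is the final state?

A

A --a--> A
A --b--> A
A --b--> A
A --a--> A
A --b--> A
A --b--> A
A --a--> A
A --a--> A
A --a--> A
A --b--> A
A --b--> A
A --a--> A
A --a--> A
A --b--> A
A --a--> A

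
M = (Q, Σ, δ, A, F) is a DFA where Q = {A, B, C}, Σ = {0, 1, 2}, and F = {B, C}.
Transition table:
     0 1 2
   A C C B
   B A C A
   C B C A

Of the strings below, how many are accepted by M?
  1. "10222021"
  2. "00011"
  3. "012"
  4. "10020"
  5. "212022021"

"10222021": accepted
"00011": accepted
"012": rejected
"10020": rejected
"212022021": accepted

3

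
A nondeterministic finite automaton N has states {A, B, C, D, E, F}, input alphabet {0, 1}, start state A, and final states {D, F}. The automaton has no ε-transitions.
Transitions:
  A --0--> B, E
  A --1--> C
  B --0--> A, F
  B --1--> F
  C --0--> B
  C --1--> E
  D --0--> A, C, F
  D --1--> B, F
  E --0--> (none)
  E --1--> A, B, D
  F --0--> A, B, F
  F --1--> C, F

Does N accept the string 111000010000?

Start: {A}
read 1: {C}
read 1: {E}
read 1: {A, B, D}
read 0: {A, B, C, E, F}
read 0: {A, B, E, F}
read 0: {A, B, E, F}
read 0: {A, B, E, F}
read 1: {A, B, C, D, F}
read 0: {A, B, C, E, F}
read 0: {A, B, E, F}
read 0: {A, B, E, F}
read 0: {A, B, E, F}
Reachable ∩ accepting = {F} — nonempty.

accepted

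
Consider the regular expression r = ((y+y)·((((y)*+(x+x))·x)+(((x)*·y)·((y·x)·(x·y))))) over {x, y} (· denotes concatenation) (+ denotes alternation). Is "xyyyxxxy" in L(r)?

no

No split of xyyyxxxy into u·v has (y+y) matching u and ((((y)*+(x+x))·x)+(((x)*·y)·((y·x)·(x·y)))) matching v.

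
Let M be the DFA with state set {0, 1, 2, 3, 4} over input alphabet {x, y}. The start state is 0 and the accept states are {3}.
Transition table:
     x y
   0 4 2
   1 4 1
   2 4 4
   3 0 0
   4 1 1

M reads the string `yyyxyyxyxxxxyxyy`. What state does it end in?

1

0 --y--> 2
2 --y--> 4
4 --y--> 1
1 --x--> 4
4 --y--> 1
1 --y--> 1
1 --x--> 4
4 --y--> 1
1 --x--> 4
4 --x--> 1
1 --x--> 4
4 --x--> 1
1 --y--> 1
1 --x--> 4
4 --y--> 1
1 --y--> 1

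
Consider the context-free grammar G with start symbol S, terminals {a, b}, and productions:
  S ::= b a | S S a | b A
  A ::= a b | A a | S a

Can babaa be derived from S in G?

S ⇒ SSa ⇒ baSa ⇒ babaa

yes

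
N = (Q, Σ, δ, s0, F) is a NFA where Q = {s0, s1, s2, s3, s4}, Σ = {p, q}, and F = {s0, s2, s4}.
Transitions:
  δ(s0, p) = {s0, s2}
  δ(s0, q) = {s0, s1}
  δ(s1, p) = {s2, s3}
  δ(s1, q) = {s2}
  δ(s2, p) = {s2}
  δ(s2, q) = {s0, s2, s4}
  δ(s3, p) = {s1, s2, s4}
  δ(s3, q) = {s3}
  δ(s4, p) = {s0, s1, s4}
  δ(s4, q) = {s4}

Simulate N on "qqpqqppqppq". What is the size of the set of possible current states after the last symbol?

5

Start: {s0}
read q: {s0, s1}
read q: {s0, s1, s2}
read p: {s0, s2, s3}
read q: {s0, s1, s2, s3, s4}
read q: {s0, s1, s2, s3, s4}
read p: {s0, s1, s2, s3, s4}
read p: {s0, s1, s2, s3, s4}
read q: {s0, s1, s2, s3, s4}
read p: {s0, s1, s2, s3, s4}
read p: {s0, s1, s2, s3, s4}
read q: {s0, s1, s2, s3, s4}
Final reachable set {s0, s1, s2, s3, s4} has 5 states.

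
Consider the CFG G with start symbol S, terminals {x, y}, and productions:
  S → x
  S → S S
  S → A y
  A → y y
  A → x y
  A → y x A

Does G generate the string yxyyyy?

no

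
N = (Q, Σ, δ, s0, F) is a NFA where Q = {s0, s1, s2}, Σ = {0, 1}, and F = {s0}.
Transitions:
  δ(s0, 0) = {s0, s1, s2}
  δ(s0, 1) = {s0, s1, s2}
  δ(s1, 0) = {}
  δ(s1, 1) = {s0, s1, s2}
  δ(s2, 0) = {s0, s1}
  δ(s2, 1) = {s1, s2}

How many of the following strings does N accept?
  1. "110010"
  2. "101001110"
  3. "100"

"110010": accepted
"101001110": accepted
"100": accepted

3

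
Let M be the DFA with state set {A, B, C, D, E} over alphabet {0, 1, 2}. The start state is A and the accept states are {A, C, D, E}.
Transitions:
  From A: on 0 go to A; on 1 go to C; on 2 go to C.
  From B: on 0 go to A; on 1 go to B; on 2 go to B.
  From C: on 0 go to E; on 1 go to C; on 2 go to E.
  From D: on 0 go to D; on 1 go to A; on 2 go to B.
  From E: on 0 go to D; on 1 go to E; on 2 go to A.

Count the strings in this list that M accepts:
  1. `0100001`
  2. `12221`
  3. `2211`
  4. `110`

4

`0100001`: accepted
`12221`: accepted
`2211`: accepted
`110`: accepted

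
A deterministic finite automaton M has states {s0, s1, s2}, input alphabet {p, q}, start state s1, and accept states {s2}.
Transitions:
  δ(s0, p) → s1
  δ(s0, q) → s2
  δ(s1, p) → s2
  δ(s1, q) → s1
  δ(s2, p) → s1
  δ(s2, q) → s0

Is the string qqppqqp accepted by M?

s1 --q--> s1
s1 --q--> s1
s1 --p--> s2
s2 --p--> s1
s1 --q--> s1
s1 --q--> s1
s1 --p--> s2
End in state s2, which is an accepting state.

accepted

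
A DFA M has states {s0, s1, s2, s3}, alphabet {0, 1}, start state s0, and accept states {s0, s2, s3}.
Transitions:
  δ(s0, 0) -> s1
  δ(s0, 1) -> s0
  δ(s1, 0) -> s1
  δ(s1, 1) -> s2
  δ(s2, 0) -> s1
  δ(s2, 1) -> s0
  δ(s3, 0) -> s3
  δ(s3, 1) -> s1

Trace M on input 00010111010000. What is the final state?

s0 --0--> s1
s1 --0--> s1
s1 --0--> s1
s1 --1--> s2
s2 --0--> s1
s1 --1--> s2
s2 --1--> s0
s0 --1--> s0
s0 --0--> s1
s1 --1--> s2
s2 --0--> s1
s1 --0--> s1
s1 --0--> s1
s1 --0--> s1

s1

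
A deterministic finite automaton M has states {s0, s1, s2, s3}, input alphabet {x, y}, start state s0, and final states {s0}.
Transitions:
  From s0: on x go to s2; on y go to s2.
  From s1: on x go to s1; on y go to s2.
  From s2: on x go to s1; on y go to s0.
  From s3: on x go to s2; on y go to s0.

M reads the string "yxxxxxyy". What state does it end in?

s0 --y--> s2
s2 --x--> s1
s1 --x--> s1
s1 --x--> s1
s1 --x--> s1
s1 --x--> s1
s1 --y--> s2
s2 --y--> s0

s0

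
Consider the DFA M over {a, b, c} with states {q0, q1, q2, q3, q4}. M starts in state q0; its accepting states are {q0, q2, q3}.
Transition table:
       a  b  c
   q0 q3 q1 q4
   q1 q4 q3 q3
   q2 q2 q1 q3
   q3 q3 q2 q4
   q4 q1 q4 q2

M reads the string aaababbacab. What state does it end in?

q0 --a--> q3
q3 --a--> q3
q3 --a--> q3
q3 --b--> q2
q2 --a--> q2
q2 --b--> q1
q1 --b--> q3
q3 --a--> q3
q3 --c--> q4
q4 --a--> q1
q1 --b--> q3

q3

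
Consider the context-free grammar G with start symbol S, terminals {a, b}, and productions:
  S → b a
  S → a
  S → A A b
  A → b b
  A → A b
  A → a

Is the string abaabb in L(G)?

no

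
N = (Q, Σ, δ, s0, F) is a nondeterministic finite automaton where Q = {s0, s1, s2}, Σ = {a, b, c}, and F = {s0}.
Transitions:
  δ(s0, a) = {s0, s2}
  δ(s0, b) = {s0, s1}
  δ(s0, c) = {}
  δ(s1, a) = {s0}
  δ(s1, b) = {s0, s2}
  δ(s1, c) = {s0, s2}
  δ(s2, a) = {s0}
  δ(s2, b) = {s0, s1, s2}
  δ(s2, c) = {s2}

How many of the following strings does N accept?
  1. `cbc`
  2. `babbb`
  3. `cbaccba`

`cbc`: rejected
`babbb`: accepted
`cbaccba`: rejected

1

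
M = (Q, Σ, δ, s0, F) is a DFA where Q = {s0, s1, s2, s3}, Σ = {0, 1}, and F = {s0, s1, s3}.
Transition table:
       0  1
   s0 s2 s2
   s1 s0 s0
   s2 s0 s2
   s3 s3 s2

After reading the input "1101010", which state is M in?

s0 --1--> s2
s2 --1--> s2
s2 --0--> s0
s0 --1--> s2
s2 --0--> s0
s0 --1--> s2
s2 --0--> s0

s0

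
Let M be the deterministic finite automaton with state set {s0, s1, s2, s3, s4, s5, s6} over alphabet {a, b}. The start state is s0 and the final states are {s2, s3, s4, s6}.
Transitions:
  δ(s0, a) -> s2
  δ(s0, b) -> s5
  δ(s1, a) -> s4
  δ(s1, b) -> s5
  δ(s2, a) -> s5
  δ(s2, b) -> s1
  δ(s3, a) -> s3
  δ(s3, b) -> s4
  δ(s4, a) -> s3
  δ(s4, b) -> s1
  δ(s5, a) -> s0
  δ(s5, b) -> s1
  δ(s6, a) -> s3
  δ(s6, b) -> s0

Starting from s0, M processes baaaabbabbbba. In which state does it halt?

s0

s0 --b--> s5
s5 --a--> s0
s0 --a--> s2
s2 --a--> s5
s5 --a--> s0
s0 --b--> s5
s5 --b--> s1
s1 --a--> s4
s4 --b--> s1
s1 --b--> s5
s5 --b--> s1
s1 --b--> s5
s5 --a--> s0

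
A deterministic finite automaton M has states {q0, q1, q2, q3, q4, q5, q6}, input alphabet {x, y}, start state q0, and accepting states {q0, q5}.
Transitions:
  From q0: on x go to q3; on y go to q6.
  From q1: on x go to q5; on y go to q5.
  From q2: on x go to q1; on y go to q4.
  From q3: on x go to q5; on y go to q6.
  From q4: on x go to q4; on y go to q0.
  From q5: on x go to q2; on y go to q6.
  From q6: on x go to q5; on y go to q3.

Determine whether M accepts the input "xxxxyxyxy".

accepted

q0 --x--> q3
q3 --x--> q5
q5 --x--> q2
q2 --x--> q1
q1 --y--> q5
q5 --x--> q2
q2 --y--> q4
q4 --x--> q4
q4 --y--> q0
End in state q0, which is an accepting state.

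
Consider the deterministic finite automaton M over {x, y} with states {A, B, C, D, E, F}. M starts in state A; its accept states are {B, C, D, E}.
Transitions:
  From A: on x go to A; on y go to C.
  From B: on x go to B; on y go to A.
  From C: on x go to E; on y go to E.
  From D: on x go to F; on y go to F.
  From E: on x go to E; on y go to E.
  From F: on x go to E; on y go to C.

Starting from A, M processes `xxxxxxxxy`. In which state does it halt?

A --x--> A
A --x--> A
A --x--> A
A --x--> A
A --x--> A
A --x--> A
A --x--> A
A --x--> A
A --y--> C

C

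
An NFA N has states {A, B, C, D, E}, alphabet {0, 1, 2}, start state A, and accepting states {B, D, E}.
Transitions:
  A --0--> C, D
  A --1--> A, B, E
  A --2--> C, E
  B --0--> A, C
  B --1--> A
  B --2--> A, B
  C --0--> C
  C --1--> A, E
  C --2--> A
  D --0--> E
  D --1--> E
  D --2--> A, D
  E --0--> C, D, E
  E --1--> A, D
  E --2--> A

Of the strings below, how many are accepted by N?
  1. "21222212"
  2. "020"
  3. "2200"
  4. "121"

4

"21222212": accepted
"020": accepted
"2200": accepted
"121": accepted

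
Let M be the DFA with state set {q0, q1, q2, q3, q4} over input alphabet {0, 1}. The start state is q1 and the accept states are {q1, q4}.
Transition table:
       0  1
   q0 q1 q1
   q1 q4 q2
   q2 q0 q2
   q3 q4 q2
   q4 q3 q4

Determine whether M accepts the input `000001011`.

rejected

q1 --0--> q4
q4 --0--> q3
q3 --0--> q4
q4 --0--> q3
q3 --0--> q4
q4 --1--> q4
q4 --0--> q3
q3 --1--> q2
q2 --1--> q2
End in state q2, which is not an accepting state.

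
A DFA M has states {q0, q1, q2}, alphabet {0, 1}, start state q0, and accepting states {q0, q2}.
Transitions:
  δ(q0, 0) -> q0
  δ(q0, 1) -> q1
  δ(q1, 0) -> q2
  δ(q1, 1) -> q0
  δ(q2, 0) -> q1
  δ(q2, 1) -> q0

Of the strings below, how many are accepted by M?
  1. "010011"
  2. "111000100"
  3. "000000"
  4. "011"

"010011": rejected
"111000100": accepted
"000000": accepted
"011": accepted

3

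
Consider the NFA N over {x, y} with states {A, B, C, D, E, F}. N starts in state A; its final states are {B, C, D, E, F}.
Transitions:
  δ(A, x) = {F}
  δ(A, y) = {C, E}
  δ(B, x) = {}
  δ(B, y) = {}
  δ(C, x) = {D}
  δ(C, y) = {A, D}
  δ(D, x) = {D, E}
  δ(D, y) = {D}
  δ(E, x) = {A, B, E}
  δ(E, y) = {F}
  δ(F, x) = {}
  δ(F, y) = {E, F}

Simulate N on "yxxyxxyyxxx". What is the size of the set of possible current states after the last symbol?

Start: {A}
read y: {C, E}
read x: {A, B, D, E}
read x: {A, B, D, E, F}
read y: {C, D, E, F}
read x: {A, B, D, E}
read x: {A, B, D, E, F}
read y: {C, D, E, F}
read y: {A, D, E, F}
read x: {A, B, D, E, F}
read x: {A, B, D, E, F}
read x: {A, B, D, E, F}
Final reachable set {A, B, D, E, F} has 5 states.

5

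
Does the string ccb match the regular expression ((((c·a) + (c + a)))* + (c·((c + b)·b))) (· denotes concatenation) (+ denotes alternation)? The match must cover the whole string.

The right alternative (c·((c+b)·b)) matches ccb.

yes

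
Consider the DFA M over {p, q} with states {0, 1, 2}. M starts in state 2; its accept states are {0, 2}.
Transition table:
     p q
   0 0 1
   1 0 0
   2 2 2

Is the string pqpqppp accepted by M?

accepted

2 --p--> 2
2 --q--> 2
2 --p--> 2
2 --q--> 2
2 --p--> 2
2 --p--> 2
2 --p--> 2
End in state 2, which is an accepting state.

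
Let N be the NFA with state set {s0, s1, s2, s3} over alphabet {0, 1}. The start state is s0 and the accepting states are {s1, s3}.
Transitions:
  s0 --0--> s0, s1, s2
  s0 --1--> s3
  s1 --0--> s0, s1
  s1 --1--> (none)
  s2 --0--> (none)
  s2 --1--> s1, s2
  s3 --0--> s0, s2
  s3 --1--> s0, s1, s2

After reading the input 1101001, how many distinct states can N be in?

Start: {s0}
read 1: {s3}
read 1: {s0, s1, s2}
read 0: {s0, s1, s2}
read 1: {s1, s2, s3}
read 0: {s0, s1, s2}
read 0: {s0, s1, s2}
read 1: {s1, s2, s3}
Final reachable set {s1, s2, s3} has 3 states.

3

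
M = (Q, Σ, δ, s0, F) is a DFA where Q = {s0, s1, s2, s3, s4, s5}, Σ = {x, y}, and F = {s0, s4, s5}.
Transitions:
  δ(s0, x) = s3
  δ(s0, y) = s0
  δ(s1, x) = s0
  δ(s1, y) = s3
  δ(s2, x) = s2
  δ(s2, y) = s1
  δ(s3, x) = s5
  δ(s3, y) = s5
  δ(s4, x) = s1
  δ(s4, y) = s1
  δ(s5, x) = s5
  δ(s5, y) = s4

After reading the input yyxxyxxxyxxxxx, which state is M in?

s0 --y--> s0
s0 --y--> s0
s0 --x--> s3
s3 --x--> s5
s5 --y--> s4
s4 --x--> s1
s1 --x--> s0
s0 --x--> s3
s3 --y--> s5
s5 --x--> s5
s5 --x--> s5
s5 --x--> s5
s5 --x--> s5
s5 --x--> s5

s5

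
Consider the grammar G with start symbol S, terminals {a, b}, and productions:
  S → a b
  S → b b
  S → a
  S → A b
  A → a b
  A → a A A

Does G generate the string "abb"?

S ⇒ Ab ⇒ abb

yes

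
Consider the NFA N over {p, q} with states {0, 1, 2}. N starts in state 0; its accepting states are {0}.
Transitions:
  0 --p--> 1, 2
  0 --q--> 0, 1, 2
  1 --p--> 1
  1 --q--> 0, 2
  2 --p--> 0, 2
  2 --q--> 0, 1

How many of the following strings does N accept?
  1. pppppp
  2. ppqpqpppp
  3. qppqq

3

pppppp: accepted
ppqpqpppp: accepted
qppqq: accepted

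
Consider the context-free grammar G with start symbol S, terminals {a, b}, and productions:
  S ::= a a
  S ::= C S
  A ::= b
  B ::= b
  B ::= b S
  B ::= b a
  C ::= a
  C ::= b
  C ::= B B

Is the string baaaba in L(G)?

no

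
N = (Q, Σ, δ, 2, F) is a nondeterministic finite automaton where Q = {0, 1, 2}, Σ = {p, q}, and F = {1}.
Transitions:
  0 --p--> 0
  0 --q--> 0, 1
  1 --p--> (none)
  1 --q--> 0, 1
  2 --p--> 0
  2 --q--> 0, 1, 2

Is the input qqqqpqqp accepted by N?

Start: {2}
read q: {0, 1, 2}
read q: {0, 1, 2}
read q: {0, 1, 2}
read q: {0, 1, 2}
read p: {0}
read q: {0, 1}
read q: {0, 1}
read p: {0}
Reachable ∩ accepting = {} — empty.

rejected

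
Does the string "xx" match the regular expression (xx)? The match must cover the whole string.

Split as x·x: x matches x and x matches x.

yes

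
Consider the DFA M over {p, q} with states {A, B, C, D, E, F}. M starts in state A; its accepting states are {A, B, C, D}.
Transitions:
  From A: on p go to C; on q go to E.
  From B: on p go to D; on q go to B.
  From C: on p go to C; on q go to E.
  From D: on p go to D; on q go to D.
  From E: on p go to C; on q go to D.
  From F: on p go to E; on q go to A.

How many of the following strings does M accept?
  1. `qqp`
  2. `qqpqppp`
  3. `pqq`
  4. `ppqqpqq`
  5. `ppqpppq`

`qqp`: accepted
`qqpqppp`: accepted
`pqq`: accepted
`ppqqpqq`: accepted
`ppqpppq`: rejected

4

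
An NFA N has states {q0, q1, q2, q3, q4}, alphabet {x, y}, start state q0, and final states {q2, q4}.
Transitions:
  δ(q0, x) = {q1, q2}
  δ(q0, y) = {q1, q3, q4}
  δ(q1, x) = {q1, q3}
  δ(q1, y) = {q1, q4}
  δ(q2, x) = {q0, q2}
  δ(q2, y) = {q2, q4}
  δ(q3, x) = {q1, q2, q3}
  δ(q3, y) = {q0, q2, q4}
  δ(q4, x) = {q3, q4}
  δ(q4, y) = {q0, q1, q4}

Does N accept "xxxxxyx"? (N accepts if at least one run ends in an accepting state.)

Start: {q0}
read x: {q1, q2}
read x: {q0, q1, q2, q3}
read x: {q0, q1, q2, q3}
read x: {q0, q1, q2, q3}
read x: {q0, q1, q2, q3}
read y: {q0, q1, q2, q3, q4}
read x: {q0, q1, q2, q3, q4}
Reachable ∩ accepting = {q2, q4} — nonempty.

accepted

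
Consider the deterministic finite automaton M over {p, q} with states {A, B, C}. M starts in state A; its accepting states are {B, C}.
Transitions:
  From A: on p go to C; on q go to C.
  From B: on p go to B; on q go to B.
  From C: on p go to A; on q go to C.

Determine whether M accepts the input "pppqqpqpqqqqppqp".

rejected

A --p--> C
C --p--> A
A --p--> C
C --q--> C
C --q--> C
C --p--> A
A --q--> C
C --p--> A
A --q--> C
C --q--> C
C --q--> C
C --q--> C
C --p--> A
A --p--> C
C --q--> C
C --p--> A
End in state A, which is not an accepting state.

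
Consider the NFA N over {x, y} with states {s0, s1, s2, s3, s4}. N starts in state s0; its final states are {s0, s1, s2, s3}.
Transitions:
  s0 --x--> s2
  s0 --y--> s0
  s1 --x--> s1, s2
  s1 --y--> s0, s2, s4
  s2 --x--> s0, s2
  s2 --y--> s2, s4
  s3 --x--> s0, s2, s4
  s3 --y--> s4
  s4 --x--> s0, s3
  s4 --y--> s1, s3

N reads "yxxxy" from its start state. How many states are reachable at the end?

3

Start: {s0}
read y: {s0}
read x: {s2}
read x: {s0, s2}
read x: {s0, s2}
read y: {s0, s2, s4}
Final reachable set {s0, s2, s4} has 3 states.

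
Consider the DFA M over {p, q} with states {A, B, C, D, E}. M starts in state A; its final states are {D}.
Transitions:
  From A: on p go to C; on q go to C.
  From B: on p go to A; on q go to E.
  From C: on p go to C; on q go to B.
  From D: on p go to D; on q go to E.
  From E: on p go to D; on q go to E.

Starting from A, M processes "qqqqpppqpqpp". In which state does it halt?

A --q--> C
C --q--> B
B --q--> E
E --q--> E
E --p--> D
D --p--> D
D --p--> D
D --q--> E
E --p--> D
D --q--> E
E --p--> D
D --p--> D

D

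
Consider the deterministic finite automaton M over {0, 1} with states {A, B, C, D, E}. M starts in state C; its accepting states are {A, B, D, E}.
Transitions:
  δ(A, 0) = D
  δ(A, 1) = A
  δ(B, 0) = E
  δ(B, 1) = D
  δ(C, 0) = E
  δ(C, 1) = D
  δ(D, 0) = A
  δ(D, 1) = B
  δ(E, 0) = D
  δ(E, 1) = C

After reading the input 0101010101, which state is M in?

C --0--> E
E --1--> C
C --0--> E
E --1--> C
C --0--> E
E --1--> C
C --0--> E
E --1--> C
C --0--> E
E --1--> C

C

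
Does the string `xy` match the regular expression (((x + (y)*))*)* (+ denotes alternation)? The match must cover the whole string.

Split into 2 pieces x · y; each matches ((x+(y)*))*.

yes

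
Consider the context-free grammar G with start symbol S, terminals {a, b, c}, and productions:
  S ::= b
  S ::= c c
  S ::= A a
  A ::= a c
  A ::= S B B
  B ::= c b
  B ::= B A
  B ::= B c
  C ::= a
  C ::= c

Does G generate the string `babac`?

no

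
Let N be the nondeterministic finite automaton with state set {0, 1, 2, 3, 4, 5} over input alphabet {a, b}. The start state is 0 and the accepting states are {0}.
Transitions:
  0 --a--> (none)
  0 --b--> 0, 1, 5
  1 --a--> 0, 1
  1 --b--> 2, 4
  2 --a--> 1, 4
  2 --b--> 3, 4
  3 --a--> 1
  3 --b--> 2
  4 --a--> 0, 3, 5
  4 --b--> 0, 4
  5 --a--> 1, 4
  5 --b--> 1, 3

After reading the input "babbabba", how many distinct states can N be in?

Start: {0}
read b: {0, 1, 5}
read a: {0, 1, 4}
read b: {0, 1, 2, 4, 5}
read b: {0, 1, 2, 3, 4, 5}
read a: {0, 1, 3, 4, 5}
read b: {0, 1, 2, 3, 4, 5}
read b: {0, 1, 2, 3, 4, 5}
read a: {0, 1, 3, 4, 5}
Final reachable set {0, 1, 3, 4, 5} has 5 states.

5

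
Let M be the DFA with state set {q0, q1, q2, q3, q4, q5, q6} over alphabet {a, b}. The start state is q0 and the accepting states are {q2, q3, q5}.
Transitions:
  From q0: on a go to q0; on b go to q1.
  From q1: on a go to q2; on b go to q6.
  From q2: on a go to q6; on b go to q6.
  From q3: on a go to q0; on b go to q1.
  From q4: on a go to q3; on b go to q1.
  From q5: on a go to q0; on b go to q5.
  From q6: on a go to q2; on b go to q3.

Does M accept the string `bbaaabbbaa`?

q0 --b--> q1
q1 --b--> q6
q6 --a--> q2
q2 --a--> q6
q6 --a--> q2
q2 --b--> q6
q6 --b--> q3
q3 --b--> q1
q1 --a--> q2
q2 --a--> q6
End in state q6, which is not an accepting state.

rejected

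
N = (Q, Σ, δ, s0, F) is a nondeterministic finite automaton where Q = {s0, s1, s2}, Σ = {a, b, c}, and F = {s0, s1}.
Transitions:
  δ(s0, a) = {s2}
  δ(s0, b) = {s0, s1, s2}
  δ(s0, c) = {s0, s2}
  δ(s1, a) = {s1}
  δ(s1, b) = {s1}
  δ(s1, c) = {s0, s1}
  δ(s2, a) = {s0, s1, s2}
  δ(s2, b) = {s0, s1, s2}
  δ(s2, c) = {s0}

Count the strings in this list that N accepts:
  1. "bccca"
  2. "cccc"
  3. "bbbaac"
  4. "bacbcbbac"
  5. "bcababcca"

"bccca": accepted
"cccc": accepted
"bbbaac": accepted
"bacbcbbac": accepted
"bcababcca": accepted

5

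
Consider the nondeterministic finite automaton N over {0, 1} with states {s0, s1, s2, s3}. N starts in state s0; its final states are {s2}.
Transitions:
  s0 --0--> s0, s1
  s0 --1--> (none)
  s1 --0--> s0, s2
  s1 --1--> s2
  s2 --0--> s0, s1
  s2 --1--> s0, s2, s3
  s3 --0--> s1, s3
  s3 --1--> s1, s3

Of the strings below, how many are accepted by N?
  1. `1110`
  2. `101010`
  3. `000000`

`1110`: rejected
`101010`: rejected
`000000`: accepted

1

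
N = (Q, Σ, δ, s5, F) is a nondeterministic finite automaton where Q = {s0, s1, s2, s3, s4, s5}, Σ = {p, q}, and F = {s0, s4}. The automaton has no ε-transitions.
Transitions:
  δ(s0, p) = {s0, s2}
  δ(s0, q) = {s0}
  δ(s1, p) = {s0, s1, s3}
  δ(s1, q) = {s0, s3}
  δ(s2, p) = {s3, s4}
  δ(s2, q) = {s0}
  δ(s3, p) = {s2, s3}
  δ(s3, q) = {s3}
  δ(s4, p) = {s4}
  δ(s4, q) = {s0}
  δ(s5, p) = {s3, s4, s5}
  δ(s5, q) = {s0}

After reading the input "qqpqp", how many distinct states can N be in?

2

Start: {s5}
read q: {s0}
read q: {s0}
read p: {s0, s2}
read q: {s0}
read p: {s0, s2}
Final reachable set {s0, s2} has 2 states.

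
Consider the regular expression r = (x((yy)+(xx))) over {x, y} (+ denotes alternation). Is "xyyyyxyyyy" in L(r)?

no

No split of xyyyyxyyyy into u·v has x matching u and ((yy)+(xx)) matching v.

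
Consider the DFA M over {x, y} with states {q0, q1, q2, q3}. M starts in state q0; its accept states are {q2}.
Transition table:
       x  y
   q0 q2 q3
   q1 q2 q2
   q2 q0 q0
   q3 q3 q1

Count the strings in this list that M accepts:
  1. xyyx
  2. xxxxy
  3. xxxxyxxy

0

xyyx: rejected
xxxxy: rejected
xxxxyxxy: rejected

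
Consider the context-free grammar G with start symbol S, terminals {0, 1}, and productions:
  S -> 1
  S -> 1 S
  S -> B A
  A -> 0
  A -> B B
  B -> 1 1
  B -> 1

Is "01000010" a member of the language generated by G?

no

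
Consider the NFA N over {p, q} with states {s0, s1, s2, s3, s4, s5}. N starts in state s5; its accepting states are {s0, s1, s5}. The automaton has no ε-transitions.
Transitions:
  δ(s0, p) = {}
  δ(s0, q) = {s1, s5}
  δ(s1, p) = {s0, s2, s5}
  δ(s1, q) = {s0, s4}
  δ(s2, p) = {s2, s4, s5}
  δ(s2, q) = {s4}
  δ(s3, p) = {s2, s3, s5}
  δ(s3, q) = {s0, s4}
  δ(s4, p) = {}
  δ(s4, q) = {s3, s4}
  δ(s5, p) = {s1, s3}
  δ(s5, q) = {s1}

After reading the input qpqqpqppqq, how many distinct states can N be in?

Start: {s5}
read q: {s1}
read p: {s0, s2, s5}
read q: {s1, s4, s5}
read q: {s0, s1, s3, s4}
read p: {s0, s2, s3, s5}
read q: {s0, s1, s4, s5}
read p: {s0, s1, s2, s3, s5}
read p: {s0, s1, s2, s3, s4, s5}
read q: {s0, s1, s3, s4, s5}
read q: {s0, s1, s3, s4, s5}
Final reachable set {s0, s1, s3, s4, s5} has 5 states.

5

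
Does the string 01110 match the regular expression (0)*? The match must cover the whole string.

no

01110 cannot be split into zero or more pieces each matching 0.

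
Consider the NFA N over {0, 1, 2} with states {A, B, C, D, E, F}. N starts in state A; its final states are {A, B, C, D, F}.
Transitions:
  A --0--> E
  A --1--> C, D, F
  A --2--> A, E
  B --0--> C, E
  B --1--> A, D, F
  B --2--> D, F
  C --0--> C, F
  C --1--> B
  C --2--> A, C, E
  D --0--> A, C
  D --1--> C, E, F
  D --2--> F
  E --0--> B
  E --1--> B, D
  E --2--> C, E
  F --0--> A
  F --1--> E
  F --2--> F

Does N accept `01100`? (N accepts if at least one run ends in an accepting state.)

Start: {A}
read 0: {E}
read 1: {B, D}
read 1: {A, C, D, E, F}
read 0: {A, B, C, E, F}
read 0: {A, B, C, E, F}
Reachable ∩ accepting = {A, B, C, F} — nonempty.

accepted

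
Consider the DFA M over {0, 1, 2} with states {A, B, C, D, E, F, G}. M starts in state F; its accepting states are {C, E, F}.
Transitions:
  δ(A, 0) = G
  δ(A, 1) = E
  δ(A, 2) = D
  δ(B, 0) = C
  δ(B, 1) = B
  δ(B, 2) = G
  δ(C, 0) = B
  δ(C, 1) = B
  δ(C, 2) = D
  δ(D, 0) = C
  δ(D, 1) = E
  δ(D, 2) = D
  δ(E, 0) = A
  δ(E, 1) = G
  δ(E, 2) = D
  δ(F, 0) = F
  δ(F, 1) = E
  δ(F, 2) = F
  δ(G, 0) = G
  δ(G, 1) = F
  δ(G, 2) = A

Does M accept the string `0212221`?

accepted

F --0--> F
F --2--> F
F --1--> E
E --2--> D
D --2--> D
D --2--> D
D --1--> E
End in state E, which is an accepting state.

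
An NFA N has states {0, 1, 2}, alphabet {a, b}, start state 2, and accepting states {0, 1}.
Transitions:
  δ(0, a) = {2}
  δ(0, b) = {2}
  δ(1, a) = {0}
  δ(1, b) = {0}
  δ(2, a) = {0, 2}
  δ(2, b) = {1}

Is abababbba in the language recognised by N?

Start: {2}
read a: {0, 2}
read b: {1, 2}
read a: {0, 2}
read b: {1, 2}
read a: {0, 2}
read b: {1, 2}
read b: {0, 1}
read b: {0, 2}
read a: {0, 2}
Reachable ∩ accepting = {0} — nonempty.

accepted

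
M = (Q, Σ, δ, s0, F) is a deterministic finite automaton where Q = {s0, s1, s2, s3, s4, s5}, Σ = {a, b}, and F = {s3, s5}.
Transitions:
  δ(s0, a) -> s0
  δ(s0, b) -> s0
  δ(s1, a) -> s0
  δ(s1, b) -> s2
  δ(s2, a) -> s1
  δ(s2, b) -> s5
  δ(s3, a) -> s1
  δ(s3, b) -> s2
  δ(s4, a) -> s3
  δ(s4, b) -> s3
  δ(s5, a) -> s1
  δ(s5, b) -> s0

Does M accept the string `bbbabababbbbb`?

rejected

s0 --b--> s0
s0 --b--> s0
s0 --b--> s0
s0 --a--> s0
s0 --b--> s0
s0 --a--> s0
s0 --b--> s0
s0 --a--> s0
s0 --b--> s0
s0 --b--> s0
s0 --b--> s0
s0 --b--> s0
s0 --b--> s0
End in state s0, which is not an accepting state.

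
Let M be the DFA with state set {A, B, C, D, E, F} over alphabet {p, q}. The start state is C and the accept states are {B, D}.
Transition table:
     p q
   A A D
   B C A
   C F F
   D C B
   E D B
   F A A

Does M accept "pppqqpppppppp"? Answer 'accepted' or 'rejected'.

rejected

C --p--> F
F --p--> A
A --p--> A
A --q--> D
D --q--> B
B --p--> C
C --p--> F
F --p--> A
A --p--> A
A --p--> A
A --p--> A
A --p--> A
A --p--> A
End in state A, which is not an accepting state.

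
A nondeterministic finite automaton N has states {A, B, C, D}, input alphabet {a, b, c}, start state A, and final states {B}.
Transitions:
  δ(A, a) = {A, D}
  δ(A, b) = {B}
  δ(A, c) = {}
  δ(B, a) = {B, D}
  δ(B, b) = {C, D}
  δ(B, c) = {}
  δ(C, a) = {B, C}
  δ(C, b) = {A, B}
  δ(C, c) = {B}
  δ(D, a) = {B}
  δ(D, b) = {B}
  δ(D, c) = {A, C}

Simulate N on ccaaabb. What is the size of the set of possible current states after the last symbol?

0

Start: {A}
read c: {}
The reachable set is empty and stays empty for the remaining 6 symbols.
Final reachable set {} has 0 states.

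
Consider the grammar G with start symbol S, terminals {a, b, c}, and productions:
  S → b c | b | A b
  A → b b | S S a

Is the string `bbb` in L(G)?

yes

S ⇒ Ab ⇒ bbb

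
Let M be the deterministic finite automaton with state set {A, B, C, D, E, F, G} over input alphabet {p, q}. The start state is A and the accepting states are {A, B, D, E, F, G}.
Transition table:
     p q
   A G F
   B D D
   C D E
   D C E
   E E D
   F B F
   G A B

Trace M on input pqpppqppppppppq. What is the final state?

A --p--> G
G --q--> B
B --p--> D
D --p--> C
C --p--> D
D --q--> E
E --p--> E
E --p--> E
E --p--> E
E --p--> E
E --p--> E
E --p--> E
E --p--> E
E --p--> E
E --q--> D

D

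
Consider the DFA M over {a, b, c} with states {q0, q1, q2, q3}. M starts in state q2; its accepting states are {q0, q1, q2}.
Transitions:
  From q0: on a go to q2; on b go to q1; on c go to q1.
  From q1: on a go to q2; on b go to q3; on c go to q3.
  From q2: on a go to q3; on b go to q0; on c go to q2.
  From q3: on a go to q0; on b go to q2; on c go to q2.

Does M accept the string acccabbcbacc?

q2 --a--> q3
q3 --c--> q2
q2 --c--> q2
q2 --c--> q2
q2 --a--> q3
q3 --b--> q2
q2 --b--> q0
q0 --c--> q1
q1 --b--> q3
q3 --a--> q0
q0 --c--> q1
q1 --c--> q3
End in state q3, which is not an accepting state.

rejected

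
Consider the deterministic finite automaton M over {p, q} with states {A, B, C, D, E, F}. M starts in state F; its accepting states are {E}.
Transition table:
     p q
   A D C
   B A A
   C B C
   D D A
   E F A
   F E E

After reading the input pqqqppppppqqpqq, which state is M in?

F --p--> E
E --q--> A
A --q--> C
C --q--> C
C --p--> B
B --p--> A
A --p--> D
D --p--> D
D --p--> D
D --p--> D
D --q--> A
A --q--> C
C --p--> B
B --q--> A
A --q--> C

C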